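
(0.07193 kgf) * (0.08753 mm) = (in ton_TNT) 1.476e-14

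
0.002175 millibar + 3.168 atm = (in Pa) 3.21e+05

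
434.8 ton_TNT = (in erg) 1.819e+19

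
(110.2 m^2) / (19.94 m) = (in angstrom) 5.527e+10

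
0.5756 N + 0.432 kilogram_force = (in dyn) 4.812e+05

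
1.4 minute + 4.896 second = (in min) 1.482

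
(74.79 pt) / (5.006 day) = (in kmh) 2.196e-07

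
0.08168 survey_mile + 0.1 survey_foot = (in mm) 1.315e+05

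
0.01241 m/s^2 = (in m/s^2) 0.01241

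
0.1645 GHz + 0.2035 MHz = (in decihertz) 1.647e+09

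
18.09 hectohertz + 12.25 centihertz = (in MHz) 0.001809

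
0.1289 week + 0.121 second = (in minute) 1299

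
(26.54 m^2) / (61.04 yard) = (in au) 3.179e-12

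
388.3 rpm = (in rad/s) 40.66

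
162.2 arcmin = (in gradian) 3.004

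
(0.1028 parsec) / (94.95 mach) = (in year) 3111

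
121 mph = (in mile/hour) 121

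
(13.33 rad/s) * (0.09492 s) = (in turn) 0.2014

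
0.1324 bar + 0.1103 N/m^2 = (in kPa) 13.24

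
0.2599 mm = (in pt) 0.7367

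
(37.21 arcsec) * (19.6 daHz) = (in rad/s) 0.03536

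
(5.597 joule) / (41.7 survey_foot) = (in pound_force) 0.099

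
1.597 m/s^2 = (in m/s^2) 1.597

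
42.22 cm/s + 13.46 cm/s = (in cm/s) 55.68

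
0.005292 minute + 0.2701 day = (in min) 388.9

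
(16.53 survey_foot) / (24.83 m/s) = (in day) 2.349e-06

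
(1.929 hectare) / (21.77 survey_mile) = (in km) 0.0005506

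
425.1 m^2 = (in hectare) 0.04251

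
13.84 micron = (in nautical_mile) 7.473e-09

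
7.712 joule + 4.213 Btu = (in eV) 2.779e+22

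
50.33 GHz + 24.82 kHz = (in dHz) 5.033e+11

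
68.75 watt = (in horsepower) 0.0922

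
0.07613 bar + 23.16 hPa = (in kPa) 9.929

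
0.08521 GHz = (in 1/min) 5.113e+09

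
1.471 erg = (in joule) 1.471e-07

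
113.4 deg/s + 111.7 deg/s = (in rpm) 37.52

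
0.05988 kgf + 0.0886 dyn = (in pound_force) 0.132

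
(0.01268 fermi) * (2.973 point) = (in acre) 3.286e-24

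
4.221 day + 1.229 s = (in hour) 101.3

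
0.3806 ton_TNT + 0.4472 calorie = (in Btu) 1.509e+06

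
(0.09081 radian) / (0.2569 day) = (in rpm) 3.907e-05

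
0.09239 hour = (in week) 0.0005499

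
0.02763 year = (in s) 8.713e+05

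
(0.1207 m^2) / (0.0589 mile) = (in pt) 3.609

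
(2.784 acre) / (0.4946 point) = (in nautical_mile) 3.487e+04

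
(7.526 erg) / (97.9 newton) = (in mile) 4.777e-12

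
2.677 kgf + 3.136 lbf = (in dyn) 4.02e+06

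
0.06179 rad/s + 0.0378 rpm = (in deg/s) 3.767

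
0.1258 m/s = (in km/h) 0.4529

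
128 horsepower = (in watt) 9.545e+04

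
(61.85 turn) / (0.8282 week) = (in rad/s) 0.0007758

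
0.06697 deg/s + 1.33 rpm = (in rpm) 1.341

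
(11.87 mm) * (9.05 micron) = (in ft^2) 1.156e-06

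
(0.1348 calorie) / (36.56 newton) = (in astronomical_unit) 1.031e-13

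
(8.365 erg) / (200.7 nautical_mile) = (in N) 2.25e-12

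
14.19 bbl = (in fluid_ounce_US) 7.629e+04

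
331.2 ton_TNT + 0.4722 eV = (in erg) 1.386e+19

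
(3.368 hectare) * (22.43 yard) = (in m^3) 6.908e+05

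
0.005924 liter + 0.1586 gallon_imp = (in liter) 0.7269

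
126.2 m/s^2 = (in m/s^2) 126.2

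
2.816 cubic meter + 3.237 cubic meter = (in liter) 6053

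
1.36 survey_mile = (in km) 2.189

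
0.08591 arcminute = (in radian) 2.499e-05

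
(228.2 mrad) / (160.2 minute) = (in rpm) 0.0002267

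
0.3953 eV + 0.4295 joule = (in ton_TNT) 1.027e-10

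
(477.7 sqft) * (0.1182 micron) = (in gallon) 0.001386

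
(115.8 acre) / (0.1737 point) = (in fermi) 7.648e+24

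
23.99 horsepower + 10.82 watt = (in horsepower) 24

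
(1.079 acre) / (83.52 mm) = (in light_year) 5.526e-12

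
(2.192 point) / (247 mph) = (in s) 7.003e-06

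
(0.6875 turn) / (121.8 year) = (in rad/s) 1.125e-09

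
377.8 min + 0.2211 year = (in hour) 1943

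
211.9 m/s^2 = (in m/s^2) 211.9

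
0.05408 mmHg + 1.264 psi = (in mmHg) 65.42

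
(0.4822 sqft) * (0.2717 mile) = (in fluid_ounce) 6.624e+05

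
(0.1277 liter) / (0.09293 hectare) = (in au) 9.186e-19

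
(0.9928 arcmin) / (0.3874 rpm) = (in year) 2.257e-10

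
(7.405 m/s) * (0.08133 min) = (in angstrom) 3.613e+11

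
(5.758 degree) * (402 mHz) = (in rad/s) 0.0404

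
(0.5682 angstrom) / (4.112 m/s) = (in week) 2.285e-17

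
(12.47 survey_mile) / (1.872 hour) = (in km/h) 10.72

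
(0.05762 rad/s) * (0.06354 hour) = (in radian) 13.18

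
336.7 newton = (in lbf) 75.69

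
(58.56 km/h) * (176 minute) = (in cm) 1.718e+07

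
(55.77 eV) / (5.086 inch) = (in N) 6.917e-17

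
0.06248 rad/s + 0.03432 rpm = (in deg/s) 3.786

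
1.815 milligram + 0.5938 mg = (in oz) 8.497e-05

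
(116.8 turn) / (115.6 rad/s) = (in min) 0.1058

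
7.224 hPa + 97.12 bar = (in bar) 97.13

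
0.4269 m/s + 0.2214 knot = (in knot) 1.051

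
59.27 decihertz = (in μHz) 5.927e+06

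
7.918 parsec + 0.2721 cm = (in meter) 2.443e+17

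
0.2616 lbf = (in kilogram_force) 0.1187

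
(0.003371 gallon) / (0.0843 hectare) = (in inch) 5.96e-07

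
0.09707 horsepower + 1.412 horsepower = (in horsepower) 1.509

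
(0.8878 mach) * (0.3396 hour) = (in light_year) 3.906e-11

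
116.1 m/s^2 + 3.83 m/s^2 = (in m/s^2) 119.9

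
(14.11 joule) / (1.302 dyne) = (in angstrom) 1.084e+16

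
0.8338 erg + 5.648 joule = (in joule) 5.648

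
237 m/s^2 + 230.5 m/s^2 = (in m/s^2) 467.5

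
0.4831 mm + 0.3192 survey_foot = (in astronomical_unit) 6.536e-13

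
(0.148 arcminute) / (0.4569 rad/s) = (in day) 1.091e-09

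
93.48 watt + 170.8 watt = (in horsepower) 0.3544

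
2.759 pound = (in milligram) 1.251e+06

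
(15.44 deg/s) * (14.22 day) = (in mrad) 3.311e+08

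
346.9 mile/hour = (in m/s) 155.1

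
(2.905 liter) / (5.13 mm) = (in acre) 0.0001399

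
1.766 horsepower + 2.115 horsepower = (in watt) 2894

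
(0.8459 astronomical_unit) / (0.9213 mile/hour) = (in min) 5.121e+09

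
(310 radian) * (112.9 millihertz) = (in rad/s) 35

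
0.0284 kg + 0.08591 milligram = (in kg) 0.0284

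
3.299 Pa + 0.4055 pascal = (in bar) 3.705e-05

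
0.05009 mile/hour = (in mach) 6.576e-05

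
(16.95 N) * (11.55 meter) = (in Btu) 0.1856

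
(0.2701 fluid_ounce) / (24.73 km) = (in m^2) 3.23e-10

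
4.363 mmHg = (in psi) 0.08437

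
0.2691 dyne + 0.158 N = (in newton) 0.158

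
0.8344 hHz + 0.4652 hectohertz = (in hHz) 1.3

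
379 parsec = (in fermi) 1.169e+34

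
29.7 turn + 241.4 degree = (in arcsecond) 3.936e+07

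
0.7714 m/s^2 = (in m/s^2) 0.7714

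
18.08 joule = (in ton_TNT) 4.321e-09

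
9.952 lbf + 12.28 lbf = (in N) 98.89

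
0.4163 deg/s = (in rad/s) 0.007266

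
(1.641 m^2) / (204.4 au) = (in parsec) 1.739e-30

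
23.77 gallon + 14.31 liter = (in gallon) 27.55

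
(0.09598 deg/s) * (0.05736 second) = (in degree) 0.005505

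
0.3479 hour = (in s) 1252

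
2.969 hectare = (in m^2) 2.969e+04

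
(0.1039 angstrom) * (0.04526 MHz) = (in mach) 1.381e-09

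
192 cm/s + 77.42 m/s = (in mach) 0.233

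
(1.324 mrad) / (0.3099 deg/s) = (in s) 0.2448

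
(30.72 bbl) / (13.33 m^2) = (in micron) 3.664e+05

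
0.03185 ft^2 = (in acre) 7.312e-07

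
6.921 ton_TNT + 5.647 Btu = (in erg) 2.896e+17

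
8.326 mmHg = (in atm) 0.01096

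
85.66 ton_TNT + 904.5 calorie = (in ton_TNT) 85.66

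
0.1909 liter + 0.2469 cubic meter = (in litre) 247.1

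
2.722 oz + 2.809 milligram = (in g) 77.17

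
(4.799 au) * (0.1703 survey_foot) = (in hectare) 3.727e+06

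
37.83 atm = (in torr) 2.875e+04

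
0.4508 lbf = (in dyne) 2.005e+05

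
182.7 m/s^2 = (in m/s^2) 182.7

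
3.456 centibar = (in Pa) 3456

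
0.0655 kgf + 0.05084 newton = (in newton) 0.6932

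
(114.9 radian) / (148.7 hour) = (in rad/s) 0.0002146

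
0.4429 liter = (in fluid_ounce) 14.98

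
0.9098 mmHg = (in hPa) 1.213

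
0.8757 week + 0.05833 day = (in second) 5.347e+05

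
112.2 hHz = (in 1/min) 6.732e+05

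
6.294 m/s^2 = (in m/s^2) 6.294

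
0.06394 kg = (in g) 63.94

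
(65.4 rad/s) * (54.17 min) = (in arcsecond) 4.384e+10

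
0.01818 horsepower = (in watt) 13.56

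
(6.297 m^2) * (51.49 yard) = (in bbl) 1865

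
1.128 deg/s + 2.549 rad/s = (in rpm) 24.53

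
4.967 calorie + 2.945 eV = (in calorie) 4.967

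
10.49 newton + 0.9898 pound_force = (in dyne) 1.489e+06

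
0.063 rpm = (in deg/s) 0.378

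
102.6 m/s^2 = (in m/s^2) 102.6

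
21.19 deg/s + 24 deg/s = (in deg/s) 45.19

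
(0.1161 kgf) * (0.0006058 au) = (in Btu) 9.78e+04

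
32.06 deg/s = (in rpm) 5.343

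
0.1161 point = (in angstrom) 4.096e+05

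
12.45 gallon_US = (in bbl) 0.2964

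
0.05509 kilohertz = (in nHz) 5.509e+10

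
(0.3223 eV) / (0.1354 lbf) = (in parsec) 2.779e-36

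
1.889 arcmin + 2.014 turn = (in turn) 2.014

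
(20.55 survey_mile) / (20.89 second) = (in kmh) 5699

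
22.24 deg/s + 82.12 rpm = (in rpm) 85.83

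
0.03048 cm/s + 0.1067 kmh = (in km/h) 0.1078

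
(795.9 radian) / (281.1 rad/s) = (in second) 2.831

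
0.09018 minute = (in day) 6.263e-05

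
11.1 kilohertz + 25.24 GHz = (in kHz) 2.524e+07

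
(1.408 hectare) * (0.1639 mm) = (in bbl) 14.52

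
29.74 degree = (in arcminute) 1784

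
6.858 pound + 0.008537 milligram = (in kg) 3.111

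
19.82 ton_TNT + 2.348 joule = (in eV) 5.176e+29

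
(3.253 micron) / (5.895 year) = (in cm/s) 1.75e-12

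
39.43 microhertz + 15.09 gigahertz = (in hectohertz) 1.509e+08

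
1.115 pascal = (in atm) 1.1e-05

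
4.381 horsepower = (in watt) 3267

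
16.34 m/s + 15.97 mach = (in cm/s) 5.454e+05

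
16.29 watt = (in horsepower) 0.02185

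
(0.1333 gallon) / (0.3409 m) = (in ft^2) 0.01593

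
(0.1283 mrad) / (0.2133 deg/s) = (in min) 0.0005744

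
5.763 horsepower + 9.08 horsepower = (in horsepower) 14.84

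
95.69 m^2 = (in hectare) 0.009569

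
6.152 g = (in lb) 0.01356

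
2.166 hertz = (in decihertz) 21.66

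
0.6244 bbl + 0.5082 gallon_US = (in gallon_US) 26.73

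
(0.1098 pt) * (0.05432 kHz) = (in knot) 0.00409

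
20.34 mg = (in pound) 4.484e-05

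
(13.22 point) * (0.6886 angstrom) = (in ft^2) 3.457e-12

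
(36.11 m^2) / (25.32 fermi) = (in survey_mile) 8.862e+11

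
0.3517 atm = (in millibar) 356.4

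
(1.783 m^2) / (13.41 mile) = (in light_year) 8.733e-21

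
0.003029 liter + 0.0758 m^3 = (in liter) 75.8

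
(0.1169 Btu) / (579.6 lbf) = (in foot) 0.1569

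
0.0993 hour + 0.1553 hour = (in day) 0.01061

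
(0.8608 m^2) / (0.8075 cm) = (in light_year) 1.127e-14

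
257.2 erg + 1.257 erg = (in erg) 258.5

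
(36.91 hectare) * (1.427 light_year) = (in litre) 4.983e+24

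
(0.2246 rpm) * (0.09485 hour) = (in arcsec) 1.657e+06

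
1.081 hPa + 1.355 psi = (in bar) 0.0945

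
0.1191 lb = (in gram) 54.02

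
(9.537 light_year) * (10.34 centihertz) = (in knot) 1.814e+16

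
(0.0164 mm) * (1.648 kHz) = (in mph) 0.06046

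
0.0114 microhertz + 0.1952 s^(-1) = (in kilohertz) 0.0001952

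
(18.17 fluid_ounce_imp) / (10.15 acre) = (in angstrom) 125.7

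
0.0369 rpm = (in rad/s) 0.003864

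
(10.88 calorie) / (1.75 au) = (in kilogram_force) 1.773e-11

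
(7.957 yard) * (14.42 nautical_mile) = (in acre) 48.01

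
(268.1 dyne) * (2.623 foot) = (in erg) 2.143e+04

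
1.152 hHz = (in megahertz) 0.0001152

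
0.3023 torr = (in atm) 0.0003978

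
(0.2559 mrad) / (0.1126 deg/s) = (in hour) 3.617e-05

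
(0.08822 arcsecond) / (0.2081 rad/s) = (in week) 3.398e-12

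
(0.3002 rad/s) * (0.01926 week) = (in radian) 3497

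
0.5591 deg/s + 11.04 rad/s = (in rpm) 105.5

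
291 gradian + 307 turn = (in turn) 307.7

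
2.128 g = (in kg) 0.002128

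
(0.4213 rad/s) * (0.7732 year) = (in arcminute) 3.532e+10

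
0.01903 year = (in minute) 1e+04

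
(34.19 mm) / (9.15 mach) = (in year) 3.48e-13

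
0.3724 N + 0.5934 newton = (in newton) 0.9658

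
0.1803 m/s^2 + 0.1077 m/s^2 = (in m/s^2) 0.288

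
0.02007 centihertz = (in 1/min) 0.01204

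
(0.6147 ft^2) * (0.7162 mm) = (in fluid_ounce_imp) 1.439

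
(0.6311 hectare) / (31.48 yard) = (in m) 219.2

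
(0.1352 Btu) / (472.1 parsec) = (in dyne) 9.792e-13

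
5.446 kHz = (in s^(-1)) 5446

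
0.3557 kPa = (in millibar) 3.557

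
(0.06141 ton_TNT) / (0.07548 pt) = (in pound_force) 2.169e+12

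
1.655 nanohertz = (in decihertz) 1.655e-08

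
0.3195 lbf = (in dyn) 1.421e+05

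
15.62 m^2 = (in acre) 0.00386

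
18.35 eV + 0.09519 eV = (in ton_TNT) 7.063e-28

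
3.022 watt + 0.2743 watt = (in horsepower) 0.00442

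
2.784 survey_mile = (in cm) 4.48e+05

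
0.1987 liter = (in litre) 0.1987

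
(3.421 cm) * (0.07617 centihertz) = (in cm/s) 0.002606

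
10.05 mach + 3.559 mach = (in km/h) 1.668e+04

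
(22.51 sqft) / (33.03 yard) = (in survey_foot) 0.2272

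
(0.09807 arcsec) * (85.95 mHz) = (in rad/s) 4.087e-08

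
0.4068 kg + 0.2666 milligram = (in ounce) 14.35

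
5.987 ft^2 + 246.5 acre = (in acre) 246.5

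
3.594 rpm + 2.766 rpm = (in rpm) 6.36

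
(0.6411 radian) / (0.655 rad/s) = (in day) 1.133e-05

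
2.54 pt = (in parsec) 2.904e-20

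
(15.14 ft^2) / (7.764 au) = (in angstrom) 0.01211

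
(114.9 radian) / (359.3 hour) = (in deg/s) 0.00509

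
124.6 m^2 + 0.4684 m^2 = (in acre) 0.03091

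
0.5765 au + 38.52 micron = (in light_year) 9.116e-06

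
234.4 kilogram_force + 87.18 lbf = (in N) 2686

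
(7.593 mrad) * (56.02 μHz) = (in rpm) 4.062e-06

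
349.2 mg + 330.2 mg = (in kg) 0.0006794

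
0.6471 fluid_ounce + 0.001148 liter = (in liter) 0.02029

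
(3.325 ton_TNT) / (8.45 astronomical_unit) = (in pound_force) 0.002474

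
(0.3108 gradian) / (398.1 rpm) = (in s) 0.0001171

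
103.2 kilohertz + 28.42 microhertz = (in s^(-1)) 1.032e+05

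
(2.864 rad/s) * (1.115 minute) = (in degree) 1.098e+04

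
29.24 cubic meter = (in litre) 2.924e+04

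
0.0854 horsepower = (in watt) 63.68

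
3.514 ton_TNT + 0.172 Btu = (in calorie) 3.514e+09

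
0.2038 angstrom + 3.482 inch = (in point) 250.7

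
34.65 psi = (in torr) 1792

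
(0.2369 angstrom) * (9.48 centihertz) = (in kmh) 8.085e-12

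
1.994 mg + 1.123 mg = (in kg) 3.117e-06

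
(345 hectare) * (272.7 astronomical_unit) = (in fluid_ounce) 4.759e+24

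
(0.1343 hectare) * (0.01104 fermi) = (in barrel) 9.326e-14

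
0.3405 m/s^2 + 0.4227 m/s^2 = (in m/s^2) 0.7632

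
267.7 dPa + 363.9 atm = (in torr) 2.766e+05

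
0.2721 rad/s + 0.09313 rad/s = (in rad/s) 0.3652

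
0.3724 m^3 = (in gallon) 98.38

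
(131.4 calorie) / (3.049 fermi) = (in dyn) 1.803e+22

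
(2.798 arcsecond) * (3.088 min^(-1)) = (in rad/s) 6.981e-07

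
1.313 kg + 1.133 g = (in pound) 2.897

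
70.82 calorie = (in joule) 296.3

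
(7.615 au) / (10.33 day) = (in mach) 3749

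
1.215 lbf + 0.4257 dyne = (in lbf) 1.215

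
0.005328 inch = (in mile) 8.409e-08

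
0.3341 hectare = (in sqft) 3.596e+04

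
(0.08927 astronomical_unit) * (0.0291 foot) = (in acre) 2.927e+04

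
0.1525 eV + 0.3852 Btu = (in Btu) 0.3852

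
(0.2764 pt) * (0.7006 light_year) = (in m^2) 6.463e+11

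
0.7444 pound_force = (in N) 3.311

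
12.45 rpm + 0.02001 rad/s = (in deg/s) 75.85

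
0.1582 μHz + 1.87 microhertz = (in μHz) 2.028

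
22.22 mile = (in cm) 3.576e+06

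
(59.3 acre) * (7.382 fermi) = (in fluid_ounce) 5.99e-05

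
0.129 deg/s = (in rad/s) 0.002251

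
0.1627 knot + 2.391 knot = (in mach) 0.003858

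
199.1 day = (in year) 0.5455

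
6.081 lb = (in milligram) 2.758e+06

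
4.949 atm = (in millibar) 5015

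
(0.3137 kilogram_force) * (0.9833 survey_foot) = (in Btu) 0.0008739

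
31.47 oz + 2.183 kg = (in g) 3075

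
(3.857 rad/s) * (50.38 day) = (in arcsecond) 3.463e+12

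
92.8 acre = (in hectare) 37.55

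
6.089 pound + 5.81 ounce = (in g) 2927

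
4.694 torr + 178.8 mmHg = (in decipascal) 2.446e+05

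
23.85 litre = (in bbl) 0.15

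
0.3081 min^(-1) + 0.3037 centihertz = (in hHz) 8.172e-05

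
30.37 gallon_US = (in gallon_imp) 25.29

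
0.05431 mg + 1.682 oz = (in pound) 0.1051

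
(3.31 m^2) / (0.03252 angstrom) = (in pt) 2.885e+15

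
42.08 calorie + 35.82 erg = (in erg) 1.761e+09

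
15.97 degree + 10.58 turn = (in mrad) 6.675e+04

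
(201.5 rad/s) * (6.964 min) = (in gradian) 5.36e+06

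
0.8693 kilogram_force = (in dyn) 8.525e+05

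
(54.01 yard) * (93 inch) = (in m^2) 116.7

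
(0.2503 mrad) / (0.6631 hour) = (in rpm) 1.001e-06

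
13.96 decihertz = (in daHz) 0.1396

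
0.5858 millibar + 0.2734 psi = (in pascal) 1944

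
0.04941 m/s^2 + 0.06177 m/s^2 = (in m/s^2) 0.1112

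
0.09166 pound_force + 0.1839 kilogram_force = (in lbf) 0.4971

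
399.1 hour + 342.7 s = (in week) 2.376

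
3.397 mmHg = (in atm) 0.00447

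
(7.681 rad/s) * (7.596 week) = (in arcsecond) 7.278e+12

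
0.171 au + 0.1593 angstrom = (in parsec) 8.29e-07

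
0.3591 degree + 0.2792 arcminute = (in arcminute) 21.83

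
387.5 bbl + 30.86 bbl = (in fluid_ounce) 2.249e+06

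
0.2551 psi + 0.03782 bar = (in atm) 0.05468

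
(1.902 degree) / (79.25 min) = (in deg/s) 0.0004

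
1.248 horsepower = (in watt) 930.6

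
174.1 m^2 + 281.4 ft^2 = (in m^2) 200.2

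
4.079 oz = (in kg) 0.1156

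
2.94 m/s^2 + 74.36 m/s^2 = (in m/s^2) 77.3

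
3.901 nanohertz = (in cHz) 3.901e-07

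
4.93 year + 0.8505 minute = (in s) 1.555e+08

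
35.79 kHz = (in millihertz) 3.579e+07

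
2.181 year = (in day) 796.1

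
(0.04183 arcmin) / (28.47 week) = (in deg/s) 4.049e-11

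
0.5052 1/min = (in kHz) 8.42e-06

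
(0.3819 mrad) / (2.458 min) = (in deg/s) 0.0001484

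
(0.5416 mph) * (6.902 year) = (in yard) 5.763e+07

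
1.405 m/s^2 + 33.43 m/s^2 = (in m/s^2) 34.84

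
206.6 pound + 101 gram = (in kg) 93.81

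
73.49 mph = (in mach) 0.09648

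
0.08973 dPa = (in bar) 8.973e-08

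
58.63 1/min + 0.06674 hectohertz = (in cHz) 765.1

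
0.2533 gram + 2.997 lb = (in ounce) 47.96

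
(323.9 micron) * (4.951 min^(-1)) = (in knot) 5.195e-05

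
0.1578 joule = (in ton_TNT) 3.772e-11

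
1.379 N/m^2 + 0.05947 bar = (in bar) 0.05948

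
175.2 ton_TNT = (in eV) 4.575e+30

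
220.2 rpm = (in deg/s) 1321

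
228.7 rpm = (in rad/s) 23.95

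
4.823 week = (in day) 33.76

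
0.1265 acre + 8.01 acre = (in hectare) 3.293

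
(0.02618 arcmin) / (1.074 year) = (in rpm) 2.147e-12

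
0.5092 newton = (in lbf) 0.1145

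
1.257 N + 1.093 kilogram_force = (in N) 11.98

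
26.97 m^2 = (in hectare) 0.002697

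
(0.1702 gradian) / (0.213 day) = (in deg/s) 8.324e-06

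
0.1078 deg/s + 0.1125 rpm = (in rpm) 0.1305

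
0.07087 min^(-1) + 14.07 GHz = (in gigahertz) 14.07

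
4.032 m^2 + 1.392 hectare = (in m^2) 1.392e+04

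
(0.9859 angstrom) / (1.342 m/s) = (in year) 2.33e-18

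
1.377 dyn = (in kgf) 1.404e-06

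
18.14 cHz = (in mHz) 181.4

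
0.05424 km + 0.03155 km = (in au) 5.735e-10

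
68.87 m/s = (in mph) 154.1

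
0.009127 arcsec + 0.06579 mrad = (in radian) 6.583e-05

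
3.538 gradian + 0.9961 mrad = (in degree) 3.241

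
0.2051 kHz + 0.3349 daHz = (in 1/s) 208.4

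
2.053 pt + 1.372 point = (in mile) 7.508e-07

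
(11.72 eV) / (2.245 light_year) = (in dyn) 8.841e-30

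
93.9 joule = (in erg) 9.39e+08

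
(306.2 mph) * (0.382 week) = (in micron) 3.162e+13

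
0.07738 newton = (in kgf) 0.007891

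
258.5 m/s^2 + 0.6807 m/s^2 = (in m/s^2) 259.2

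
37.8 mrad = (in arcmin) 129.9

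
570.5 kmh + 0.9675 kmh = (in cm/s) 1.587e+04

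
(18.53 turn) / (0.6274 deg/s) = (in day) 0.1231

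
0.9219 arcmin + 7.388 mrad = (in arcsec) 1579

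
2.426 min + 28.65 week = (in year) 0.5495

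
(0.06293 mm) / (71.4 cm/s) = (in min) 1.469e-06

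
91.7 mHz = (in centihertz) 9.17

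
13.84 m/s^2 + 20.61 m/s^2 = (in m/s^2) 34.45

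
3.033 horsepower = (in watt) 2262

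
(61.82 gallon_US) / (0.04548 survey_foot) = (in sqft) 181.7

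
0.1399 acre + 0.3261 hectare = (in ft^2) 4.12e+04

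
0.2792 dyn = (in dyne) 0.2792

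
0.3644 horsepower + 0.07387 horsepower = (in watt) 326.8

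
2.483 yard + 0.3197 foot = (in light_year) 2.503e-16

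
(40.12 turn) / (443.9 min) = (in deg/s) 0.5423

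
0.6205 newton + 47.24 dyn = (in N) 0.621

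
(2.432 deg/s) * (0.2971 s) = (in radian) 0.01261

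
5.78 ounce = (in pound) 0.3613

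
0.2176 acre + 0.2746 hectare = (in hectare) 0.3627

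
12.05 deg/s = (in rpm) 2.008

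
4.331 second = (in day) 5.013e-05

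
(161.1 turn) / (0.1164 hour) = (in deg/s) 138.4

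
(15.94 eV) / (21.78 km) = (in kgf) 1.196e-23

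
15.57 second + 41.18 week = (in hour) 6918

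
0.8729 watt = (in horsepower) 0.001171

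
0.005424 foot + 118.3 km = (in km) 118.3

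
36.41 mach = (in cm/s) 1.24e+06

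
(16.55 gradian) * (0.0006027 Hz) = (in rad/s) 0.0001567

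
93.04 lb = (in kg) 42.2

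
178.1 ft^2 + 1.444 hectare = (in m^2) 1.446e+04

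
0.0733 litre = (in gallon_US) 0.01936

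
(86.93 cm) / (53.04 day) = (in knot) 3.687e-07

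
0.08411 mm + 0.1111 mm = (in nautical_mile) 1.054e-07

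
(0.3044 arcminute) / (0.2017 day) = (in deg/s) 2.911e-07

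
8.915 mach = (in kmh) 1.093e+04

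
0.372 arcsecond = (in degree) 0.0001033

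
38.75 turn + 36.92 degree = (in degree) 1.399e+04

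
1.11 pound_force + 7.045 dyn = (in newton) 4.938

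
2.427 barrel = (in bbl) 2.427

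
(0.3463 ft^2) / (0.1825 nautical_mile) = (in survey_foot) 0.0003123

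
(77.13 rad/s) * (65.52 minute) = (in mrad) 3.032e+08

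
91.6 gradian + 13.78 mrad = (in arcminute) 4994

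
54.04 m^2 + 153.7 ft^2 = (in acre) 0.01688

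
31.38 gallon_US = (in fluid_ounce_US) 4017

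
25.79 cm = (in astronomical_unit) 1.724e-12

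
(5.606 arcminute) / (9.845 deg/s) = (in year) 3.009e-10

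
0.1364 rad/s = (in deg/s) 7.815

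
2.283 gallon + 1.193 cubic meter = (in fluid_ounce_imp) 4.229e+04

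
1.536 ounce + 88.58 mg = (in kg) 0.04363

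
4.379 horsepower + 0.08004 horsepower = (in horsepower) 4.459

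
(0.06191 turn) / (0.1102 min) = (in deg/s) 3.371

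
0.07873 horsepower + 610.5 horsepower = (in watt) 4.553e+05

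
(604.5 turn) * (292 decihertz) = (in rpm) 1.059e+06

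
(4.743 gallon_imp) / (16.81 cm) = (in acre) 3.17e-05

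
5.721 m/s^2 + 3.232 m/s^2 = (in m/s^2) 8.953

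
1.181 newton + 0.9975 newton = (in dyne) 2.178e+05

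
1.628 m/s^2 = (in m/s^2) 1.628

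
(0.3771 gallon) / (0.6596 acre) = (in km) 5.348e-10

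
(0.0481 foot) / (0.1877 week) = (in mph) 2.889e-07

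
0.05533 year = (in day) 20.2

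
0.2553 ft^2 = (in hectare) 2.372e-06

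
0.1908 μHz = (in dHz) 1.908e-06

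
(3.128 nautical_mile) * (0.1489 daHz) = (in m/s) 8626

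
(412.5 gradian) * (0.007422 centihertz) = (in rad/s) 0.0004809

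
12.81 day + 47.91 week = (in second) 3.008e+07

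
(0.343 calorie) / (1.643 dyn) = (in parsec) 2.831e-12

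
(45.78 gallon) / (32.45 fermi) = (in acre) 1.32e+09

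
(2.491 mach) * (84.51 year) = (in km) 2.261e+09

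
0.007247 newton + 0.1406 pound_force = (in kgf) 0.06451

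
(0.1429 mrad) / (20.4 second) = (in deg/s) 0.0004014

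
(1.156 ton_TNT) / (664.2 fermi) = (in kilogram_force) 7.426e+20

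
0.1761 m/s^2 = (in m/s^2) 0.1761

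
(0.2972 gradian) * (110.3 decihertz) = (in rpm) 0.4917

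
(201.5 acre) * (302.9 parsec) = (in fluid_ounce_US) 2.577e+29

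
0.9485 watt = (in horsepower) 0.001272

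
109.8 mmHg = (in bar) 0.1464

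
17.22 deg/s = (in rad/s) 0.3005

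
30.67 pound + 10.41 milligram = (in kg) 13.91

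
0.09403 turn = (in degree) 33.85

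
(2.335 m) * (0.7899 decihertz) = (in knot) 0.3585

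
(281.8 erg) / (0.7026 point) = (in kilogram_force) 0.01159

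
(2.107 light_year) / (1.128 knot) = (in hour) 9.542e+12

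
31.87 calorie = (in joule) 133.3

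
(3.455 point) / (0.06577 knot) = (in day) 4.169e-07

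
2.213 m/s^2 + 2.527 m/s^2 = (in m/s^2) 4.74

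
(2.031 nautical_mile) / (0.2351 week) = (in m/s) 0.02645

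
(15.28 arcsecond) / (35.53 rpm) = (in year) 6.313e-13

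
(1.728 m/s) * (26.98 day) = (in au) 2.693e-05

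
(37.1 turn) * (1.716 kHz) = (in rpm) 3.82e+06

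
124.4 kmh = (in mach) 0.1015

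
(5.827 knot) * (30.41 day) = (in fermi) 7.876e+21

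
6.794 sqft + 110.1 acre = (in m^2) 4.456e+05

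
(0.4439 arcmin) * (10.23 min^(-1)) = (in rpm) 0.0002102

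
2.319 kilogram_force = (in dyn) 2.274e+06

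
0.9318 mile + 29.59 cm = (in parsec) 4.861e-14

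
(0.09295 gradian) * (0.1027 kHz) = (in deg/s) 8.591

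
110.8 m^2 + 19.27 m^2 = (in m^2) 130.1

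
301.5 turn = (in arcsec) 3.907e+08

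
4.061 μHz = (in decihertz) 4.061e-05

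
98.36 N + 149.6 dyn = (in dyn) 9.836e+06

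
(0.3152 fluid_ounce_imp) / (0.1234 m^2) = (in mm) 0.07258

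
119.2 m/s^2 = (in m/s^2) 119.2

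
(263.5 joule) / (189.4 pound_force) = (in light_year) 3.306e-17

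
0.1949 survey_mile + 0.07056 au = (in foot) 3.463e+10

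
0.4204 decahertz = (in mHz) 4204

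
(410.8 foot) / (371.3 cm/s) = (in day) 0.0003903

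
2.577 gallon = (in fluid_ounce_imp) 343.3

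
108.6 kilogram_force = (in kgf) 108.6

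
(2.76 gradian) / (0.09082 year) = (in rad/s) 1.514e-08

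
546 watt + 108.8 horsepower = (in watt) 8.168e+04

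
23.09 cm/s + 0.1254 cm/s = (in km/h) 0.8358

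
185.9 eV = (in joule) 2.978e-17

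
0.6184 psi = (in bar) 0.04264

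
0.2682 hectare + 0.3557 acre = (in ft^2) 4.436e+04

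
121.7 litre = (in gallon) 32.15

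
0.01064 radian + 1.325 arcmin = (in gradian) 0.7019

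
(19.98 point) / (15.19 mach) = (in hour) 3.785e-10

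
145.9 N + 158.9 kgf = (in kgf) 173.8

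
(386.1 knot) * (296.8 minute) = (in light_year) 3.739e-10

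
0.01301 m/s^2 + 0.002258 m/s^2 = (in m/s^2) 0.01527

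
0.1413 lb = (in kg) 0.06409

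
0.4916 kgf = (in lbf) 1.084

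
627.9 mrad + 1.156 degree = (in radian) 0.6481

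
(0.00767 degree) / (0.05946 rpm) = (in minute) 0.0003583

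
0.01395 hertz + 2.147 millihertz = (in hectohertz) 0.000161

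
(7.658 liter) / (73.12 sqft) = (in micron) 1127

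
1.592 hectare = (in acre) 3.934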